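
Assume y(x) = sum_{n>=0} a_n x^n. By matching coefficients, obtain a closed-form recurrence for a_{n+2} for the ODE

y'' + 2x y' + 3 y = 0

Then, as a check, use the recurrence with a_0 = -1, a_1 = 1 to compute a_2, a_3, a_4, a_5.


Substitute y = sum_n a_n x^n.
y''(x) has coefficient (n+2)(n+1) a_{n+2} at x^n;
2 x y'(x) has coefficient 2 n a_n at x^n (shift);
3 y(x) has coefficient 3 a_n at x^n.
Matching x^n: (n+2)(n+1) a_{n+2} + (2n + 3) a_n = 0.
Thus a_{n+2} = (-2n - 3) / ((n+1)(n+2)) * a_n.

Check with a_0 = -1, a_1 = 1 (apply the recurrence for n = 0, 1, 2, 3): a_0 = -1, a_1 = 1, a_2 = 3/2, a_3 = -5/6, a_4 = -7/8, a_5 = 3/8.

a_(n+2) = (-2n - 3) / ((n+1)(n+2)) * a_n; check: a_0 = -1, a_1 = 1, a_2 = 3/2, a_3 = -5/6, a_4 = -7/8, a_5 = 3/8


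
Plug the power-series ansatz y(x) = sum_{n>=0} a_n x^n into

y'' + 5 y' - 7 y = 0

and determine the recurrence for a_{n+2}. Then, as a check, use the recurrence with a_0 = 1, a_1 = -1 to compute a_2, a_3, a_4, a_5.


Substitute y = sum_n a_n x^n.
y''(x) has coefficient (n+2)(n+1) a_{n+2} at x^n;
5 y'(x) has coefficient 5 (n+1) a_{n+1} at x^n;
-7 y(x) has coefficient -7 a_n at x^n.
Matching x^n: (n+2)(n+1) a_{n+2} + 5 (n+1) a_{n+1} - 7 a_n = 0.
Thus a_{n+2} = [-5 (n+1) a_{n+1} + 7 a_n] / ((n+1)(n+2)).

Check with a_0 = 1, a_1 = -1 (apply the recurrence for n = 0, 1, 2, 3): a_0 = 1, a_1 = -1, a_2 = 6, a_3 = -67/6, a_4 = 419/24, a_5 = -641/30.

a_(n+2) = [-5 (n+1) a_(n+1) + 7 a_n] / ((n+1)(n+2)); check: a_0 = 1, a_1 = -1, a_2 = 6, a_3 = -67/6, a_4 = 419/24, a_5 = -641/30


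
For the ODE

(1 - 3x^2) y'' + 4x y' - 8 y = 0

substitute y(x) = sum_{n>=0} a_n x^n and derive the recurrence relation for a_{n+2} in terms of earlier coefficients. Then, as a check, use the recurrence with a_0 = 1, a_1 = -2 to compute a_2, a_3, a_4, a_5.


Substitute y = sum_n a_n x^n.
(1 - 3 x^2) y'' contributes (n+2)(n+1) a_{n+2} - 3 n(n-1) a_n at x^n.
4 x y'(x) contributes 4 n a_n at x^n.
-8 y(x) contributes -8 a_n at x^n.
Matching x^n: (n+2)(n+1) a_{n+2} + (-3 n(n-1) + 4 n - 8) a_n = 0.
Thus a_{n+2} = (3 n(n-1) - 4 n + 8) / ((n+1)(n+2)) * a_n.

Check with a_0 = 1, a_1 = -2 (apply the recurrence for n = 0, 1, 2, 3): a_0 = 1, a_1 = -2, a_2 = 4, a_3 = -4/3, a_4 = 2, a_5 = -14/15.

a_(n+2) = (3 n(n-1) - 4 n + 8) / ((n+1)(n+2)) * a_n; check: a_0 = 1, a_1 = -2, a_2 = 4, a_3 = -4/3, a_4 = 2, a_5 = -14/15


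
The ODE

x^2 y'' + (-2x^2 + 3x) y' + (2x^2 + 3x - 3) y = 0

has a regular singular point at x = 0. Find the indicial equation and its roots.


Divide by x^2 to reach normal form y'' + P_1(x) y' + P_2(x) y = 0 with P_1(x) = -2 + 3/x and P_2(x) = 2 + 3/x - 3/x^2.
x = 0 is a singular point because the y'-coefficient -2 + 3/x has a pole at x = 0 and the y-coefficient 2 + 3/x - 3/x^2 has a pole at x = 0.
It is a regular singular point because x P_1(x) = p(x) = 3 - 2x and x^2 P_2(x) = q(x) = 2x^2 + 3x - 3 are polynomials, hence analytic at x = 0.
p(0) = 3,  q(0) = -3.
Indicial equation: r(r-1) + p(0) r + q(0) = 0, i.e. r^2 + (p(0) - 1) r + q(0) = 0, i.e. r^2 + 2 r - 3 = 0.
Discriminant: (2)^2 - 4(-3) = 16, so r = (-2 ± 4)/2.
Solving: r_1 = 1, r_2 = -3.

indicial: r^2 + 2 r - 3 = 0; roots r_1 = 1, r_2 = -3


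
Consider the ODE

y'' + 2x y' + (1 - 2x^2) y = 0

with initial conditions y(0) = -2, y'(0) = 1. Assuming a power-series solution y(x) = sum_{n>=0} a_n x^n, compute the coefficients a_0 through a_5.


Ansatz: y(x) = sum_{n>=0} a_n x^n, so y'(x) = sum_{n>=1} n a_n x^(n-1) and y''(x) = sum_{n>=2} n(n-1) a_n x^(n-2).
Substitute into P(x) y'' + Q(x) y' + R(x) y = 0 with P(x) = 1, Q(x) = 2x, R(x) = 1 - 2x^2, and match powers of x.
Initial conditions: a_0 = -2, a_1 = 1.
Setting the coefficient of each power of x to zero and solving order by order (substituting the coefficients already found):
  x^0: 2 a_2 + a_0 = 0  ->  2 a_2 = -a_0 = 2  ->  a_2 = 1
  x^1: 6 a_3 + 3 a_1 = 0  ->  6 a_3 = -3 a_1 = -3  ->  a_3 = -1/2
  x^2: 12 a_4 + 5 a_2 - 2 a_0 = 0  ->  12 a_4 = -5 a_2 + 2 a_0 = -9  ->  a_4 = -3/4
  x^3: 20 a_5 + 7 a_3 - 2 a_1 = 0  ->  20 a_5 = -7 a_3 + 2 a_1 = 11/2  ->  a_5 = 11/40
Truncated series: y(x) = -2 + x + x^2 - (1/2) x^3 - (3/4) x^4 + (11/40) x^5 + O(x^6).

a_0 = -2; a_1 = 1; a_2 = 1; a_3 = -1/2; a_4 = -3/4; a_5 = 11/40


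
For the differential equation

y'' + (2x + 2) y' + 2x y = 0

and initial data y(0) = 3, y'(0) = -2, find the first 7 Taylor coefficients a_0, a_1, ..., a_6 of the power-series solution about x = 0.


Ansatz: y(x) = sum_{n>=0} a_n x^n, so y'(x) = sum_{n>=1} n a_n x^(n-1) and y''(x) = sum_{n>=2} n(n-1) a_n x^(n-2).
Substitute into P(x) y'' + Q(x) y' + R(x) y = 0 with P(x) = 1, Q(x) = 2x + 2, R(x) = 2x, and match powers of x.
Initial conditions: a_0 = 3, a_1 = -2.
Setting the coefficient of each power of x to zero and solving order by order (substituting the coefficients already found):
  x^0: 2 a_2 + 2 a_1 = 0  ->  2 a_2 = -2 a_1 = 4  ->  a_2 = 2
  x^1: 6 a_3 + 4 a_2 + 2 a_1 + 2 a_0 = 0  ->  6 a_3 = -4 a_2 - 2 a_1 - 2 a_0 = -10  ->  a_3 = -5/3
  x^2: 12 a_4 + 6 a_3 + 4 a_2 + 2 a_1 = 0  ->  12 a_4 = -6 a_3 - 4 a_2 - 2 a_1 = 6  ->  a_4 = 1/2
  x^3: 20 a_5 + 8 a_4 + 6 a_3 + 2 a_2 = 0  ->  20 a_5 = -8 a_4 - 6 a_3 - 2 a_2 = 2  ->  a_5 = 1/10
  x^4: 30 a_6 + 10 a_5 + 8 a_4 + 2 a_3 = 0  ->  30 a_6 = -10 a_5 - 8 a_4 - 2 a_3 = -5/3  ->  a_6 = -1/18
Truncated series: y(x) = 3 - 2 x + 2 x^2 - (5/3) x^3 + (1/2) x^4 + (1/10) x^5 - (1/18) x^6 + O(x^7).

a_0 = 3; a_1 = -2; a_2 = 2; a_3 = -5/3; a_4 = 1/2; a_5 = 1/10; a_6 = -1/18


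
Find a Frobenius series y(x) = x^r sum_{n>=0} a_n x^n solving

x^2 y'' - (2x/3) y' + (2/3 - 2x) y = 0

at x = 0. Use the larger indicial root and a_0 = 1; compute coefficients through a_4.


Write in Frobenius form y'' + (p(x)/x) y' + (q(x)/x^2) y = 0:
  p(x) = -2/3,  q(x) = 2/3 - 2x.
Indicial equation: r(r-1) + (-2/3) r + (2/3) = 0 -> roots r_1 = 1, r_2 = 2/3.
Take r = r_1 = 1. Let y(x) = x^r sum_{n>=0} a_n x^n with a_0 = 1.
Substitute y = x^r sum a_n x^n and match x^{r+n}. The recurrence is
  D(n) a_n - 2 a_{n-1} = 0,  where D(n) = (r+n)(r+n-1) + (-2/3)(r+n) + (2/3).
  a_n = 2 / D(n) * a_{n-1}.
Since the indicial polynomial factors as (r - r_1)(r - r_2), D(n) = (r_1 + n - r_1)(r_1 + n - r_2) = n(n + 1/3).
Evaluating step by step (a_0 = 1):
  n = 1: D(1) = 1(1 + 1/3) = 4/3; numerator = 2(1) = 2; a_1 = (2)/(4/3) = 3/2
  n = 2: D(2) = 2(2 + 1/3) = 14/3; numerator = 2(3/2) = 3; a_2 = (3)/(14/3) = 9/14
  n = 3: D(3) = 3(3 + 1/3) = 10; numerator = 2(9/14) = 9/7; a_3 = (9/7)/(10) = 9/70
  n = 4: D(4) = 4(4 + 1/3) = 52/3; numerator = 2(9/70) = 9/35; a_4 = (9/35)/(52/3) = 27/1820

r = 1; a_0 = 1; a_1 = 3/2; a_2 = 9/14; a_3 = 9/70; a_4 = 27/1820


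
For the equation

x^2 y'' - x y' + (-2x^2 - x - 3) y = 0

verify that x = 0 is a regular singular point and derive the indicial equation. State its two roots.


Divide by x^2 to reach normal form y'' + P_1(x) y' + P_2(x) y = 0 with P_1(x) = -1/x and P_2(x) = -2 - 1/x - 3/x^2.
x = 0 is a singular point because the y'-coefficient -1/x has a pole at x = 0 and the y-coefficient -2 - 1/x - 3/x^2 has a pole at x = 0.
It is a regular singular point because x P_1(x) = p(x) = -1 and x^2 P_2(x) = q(x) = -2x^2 - x - 3 are polynomials, hence analytic at x = 0.
p(0) = -1,  q(0) = -3.
Indicial equation: r(r-1) + p(0) r + q(0) = 0, i.e. r^2 + (p(0) - 1) r + q(0) = 0, i.e. r^2 - 2 r - 3 = 0.
Discriminant: (-2)^2 - 4(-3) = 16, so r = (2 ± 4)/2.
Solving: r_1 = 3, r_2 = -1.

indicial: r^2 - 2 r - 3 = 0; roots r_1 = 3, r_2 = -1


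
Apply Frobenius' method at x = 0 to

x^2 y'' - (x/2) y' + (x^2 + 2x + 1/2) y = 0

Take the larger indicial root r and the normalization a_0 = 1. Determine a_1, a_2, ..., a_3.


Write in Frobenius form y'' + (p(x)/x) y' + (q(x)/x^2) y = 0:
  p(x) = -1/2,  q(x) = x^2 + 2x + 1/2.
Indicial equation: r(r-1) + (-1/2) r + (1/2) = 0 -> roots r_1 = 1, r_2 = 1/2.
Take r = r_1 = 1. Let y(x) = x^r sum_{n>=0} a_n x^n with a_0 = 1.
Substitute y = x^r sum a_n x^n and match x^{r+n}. The recurrence is
  D(n) a_n + 2 a_{n-1} + 1 a_{n-2} = 0,  where D(n) = (r+n)(r+n-1) + (-1/2)(r+n) + (1/2).
  a_n = [-2 a_{n-1} - 1 a_{n-2}] / D(n).
Since the indicial polynomial factors as (r - r_1)(r - r_2), D(n) = (r_1 + n - r_1)(r_1 + n - r_2) = n(n + 1/2).
Evaluating step by step (a_0 = 1):
  n = 1: D(1) = 1(1 + 1/2) = 3/2; numerator = -2(1) = -2; a_1 = (-2)/(3/2) = -4/3
  n = 2: D(2) = 2(2 + 1/2) = 5; numerator = -2(-4/3) - 1(1) = 5/3; a_2 = (5/3)/(5) = 1/3
  n = 3: D(3) = 3(3 + 1/2) = 21/2; numerator = -2(1/3) - 1(-4/3) = 2/3; a_3 = (2/3)/(21/2) = 4/63

r = 1; a_0 = 1; a_1 = -4/3; a_2 = 1/3; a_3 = 4/63


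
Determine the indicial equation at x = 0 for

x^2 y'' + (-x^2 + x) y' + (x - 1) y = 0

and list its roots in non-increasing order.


Divide by x^2 to reach normal form y'' + P_1(x) y' + P_2(x) y = 0 with P_1(x) = -1 + 1/x and P_2(x) = 1/x - 1/x^2.
x = 0 is a singular point because the y'-coefficient -1 + 1/x has a pole at x = 0 and the y-coefficient 1/x - 1/x^2 has a pole at x = 0.
It is a regular singular point because x P_1(x) = p(x) = 1 - x and x^2 P_2(x) = q(x) = x - 1 are polynomials, hence analytic at x = 0.
p(0) = 1,  q(0) = -1.
Indicial equation: r(r-1) + p(0) r + q(0) = 0, i.e. r^2 + (p(0) - 1) r + q(0) = 0, i.e. r^2 - 1 = 0.
Discriminant: (0)^2 - 4(-1) = 4, so r = (0 ± 2)/2.
Solving: r_1 = 1, r_2 = -1.

indicial: r^2 - 1 = 0; roots r_1 = 1, r_2 = -1


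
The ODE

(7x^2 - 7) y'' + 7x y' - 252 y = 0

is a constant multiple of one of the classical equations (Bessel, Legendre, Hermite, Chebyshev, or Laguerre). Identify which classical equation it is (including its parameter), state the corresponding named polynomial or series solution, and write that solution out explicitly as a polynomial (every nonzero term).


All three coefficients share the factor -7; dividing through by -7 gives  (1 - x^2) y'' - x y' + 36 y = 0.
This matches the Chebyshev equation (1 - x^2) y'' - x y' + n^2 y = 0 (note the -x y' term, not -2x y') with n^2 = 36, so n = 6; the polynomial solution is T_6(x).
With y = sum_k a_k x^k, matching x^k gives (k+2)(k+1) a_{k+2} = (k^2 - n^2) a_k = (k - 6)(k + 6) a_k. The right side vanishes at k = 6, so the series with the parity of 6 terminates at degree 6.
Standard normalization: leading coefficient of T_n is 2^(n-1), so a_6 = 2^5 = 32. Work downward with a_k = (k+1)(k+2) a_{k+2} / ((k - 6)(k + 6)):
  a_4 = (5)(6)(32) / ((4 - 6)(4 + 6)) = 960/(-20) = -48
  a_2 = (3)(4)(-48) / ((2 - 6)(2 + 6)) = -576/(-32) = 18
  a_0 = (1)(2)(18) / ((0 - 6)(0 + 6)) = 36/(-36) = -1
Hence T_6(x) = 32 x^6 - 48 x^4 + 18 x^2 - 1.

T_6(x); series = 32 x^6 - 48 x^4 + 18 x^2 - 1


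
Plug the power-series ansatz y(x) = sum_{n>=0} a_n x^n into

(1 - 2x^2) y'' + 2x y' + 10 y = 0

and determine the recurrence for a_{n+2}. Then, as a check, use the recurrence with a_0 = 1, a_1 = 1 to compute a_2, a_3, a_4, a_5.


Substitute y = sum_n a_n x^n.
(1 - 2 x^2) y'' contributes (n+2)(n+1) a_{n+2} - 2 n(n-1) a_n at x^n.
2 x y'(x) contributes 2 n a_n at x^n.
10 y(x) contributes 10 a_n at x^n.
Matching x^n: (n+2)(n+1) a_{n+2} + (-2 n(n-1) + 2 n + 10) a_n = 0.
Thus a_{n+2} = (2 n(n-1) - 2 n - 10) / ((n+1)(n+2)) * a_n.

Check with a_0 = 1, a_1 = 1 (apply the recurrence for n = 0, 1, 2, 3): a_0 = 1, a_1 = 1, a_2 = -5, a_3 = -2, a_4 = 25/6, a_5 = 2/5.

a_(n+2) = (2 n(n-1) - 2 n - 10) / ((n+1)(n+2)) * a_n; check: a_0 = 1, a_1 = 1, a_2 = -5, a_3 = -2, a_4 = 25/6, a_5 = 2/5


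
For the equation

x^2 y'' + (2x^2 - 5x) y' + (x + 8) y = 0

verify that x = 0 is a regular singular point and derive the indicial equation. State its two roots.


Divide by x^2 to reach normal form y'' + P_1(x) y' + P_2(x) y = 0 with P_1(x) = 2 - 5/x and P_2(x) = 1/x + 8/x^2.
x = 0 is a singular point because the y'-coefficient 2 - 5/x has a pole at x = 0 and the y-coefficient 1/x + 8/x^2 has a pole at x = 0.
It is a regular singular point because x P_1(x) = p(x) = 2x - 5 and x^2 P_2(x) = q(x) = x + 8 are polynomials, hence analytic at x = 0.
p(0) = -5,  q(0) = 8.
Indicial equation: r(r-1) + p(0) r + q(0) = 0, i.e. r^2 + (p(0) - 1) r + q(0) = 0, i.e. r^2 - 6 r + 8 = 0.
Discriminant: (-6)^2 - 4(8) = 4, so r = (6 ± 2)/2.
Solving: r_1 = 4, r_2 = 2.

indicial: r^2 - 6 r + 8 = 0; roots r_1 = 4, r_2 = 2


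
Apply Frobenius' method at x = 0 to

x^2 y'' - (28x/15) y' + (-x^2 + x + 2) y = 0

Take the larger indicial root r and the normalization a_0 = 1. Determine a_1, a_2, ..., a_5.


Write in Frobenius form y'' + (p(x)/x) y' + (q(x)/x^2) y = 0:
  p(x) = -28/15,  q(x) = -x^2 + x + 2.
Indicial equation: r(r-1) + (-28/15) r + (2) = 0 -> roots r_1 = 5/3, r_2 = 6/5.
Take r = r_1 = 5/3. Let y(x) = x^r sum_{n>=0} a_n x^n with a_0 = 1.
Substitute y = x^r sum a_n x^n and match x^{r+n}. The recurrence is
  D(n) a_n + 1 a_{n-1} - 1 a_{n-2} = 0,  where D(n) = (r+n)(r+n-1) + (-28/15)(r+n) + (2).
  a_n = [-1 a_{n-1} + 1 a_{n-2}] / D(n).
Since the indicial polynomial factors as (r - r_1)(r - r_2), D(n) = (r_1 + n - r_1)(r_1 + n - r_2) = n(n + 7/15).
Evaluating step by step (a_0 = 1):
  n = 1: D(1) = 1(1 + 7/15) = 22/15; numerator = -1(1) = -1; a_1 = (-1)/(22/15) = -15/22
  n = 2: D(2) = 2(2 + 7/15) = 74/15; numerator = -1(-15/22) + 1(1) = 37/22; a_2 = (37/22)/(74/15) = 15/44
  n = 3: D(3) = 3(3 + 7/15) = 52/5; numerator = -1(15/44) + 1(-15/22) = -45/44; a_3 = (-45/44)/(52/5) = -225/2288
  n = 4: D(4) = 4(4 + 7/15) = 268/15; numerator = -1(-225/2288) + 1(15/44) = 1005/2288; a_4 = (1005/2288)/(268/15) = 225/9152
  n = 5: D(5) = 5(5 + 7/15) = 82/3; numerator = -1(225/9152) + 1(-225/2288) = -1125/9152; a_5 = (-1125/9152)/(82/3) = -3375/750464

r = 5/3; a_0 = 1; a_1 = -15/22; a_2 = 15/44; a_3 = -225/2288; a_4 = 225/9152; a_5 = -3375/750464


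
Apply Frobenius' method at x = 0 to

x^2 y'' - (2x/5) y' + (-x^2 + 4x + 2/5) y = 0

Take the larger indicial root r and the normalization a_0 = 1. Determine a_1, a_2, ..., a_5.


Write in Frobenius form y'' + (p(x)/x) y' + (q(x)/x^2) y = 0:
  p(x) = -2/5,  q(x) = -x^2 + 4x + 2/5.
Indicial equation: r(r-1) + (-2/5) r + (2/5) = 0 -> roots r_1 = 1, r_2 = 2/5.
Take r = r_1 = 1. Let y(x) = x^r sum_{n>=0} a_n x^n with a_0 = 1.
Substitute y = x^r sum a_n x^n and match x^{r+n}. The recurrence is
  D(n) a_n + 4 a_{n-1} - 1 a_{n-2} = 0,  where D(n) = (r+n)(r+n-1) + (-2/5)(r+n) + (2/5).
  a_n = [-4 a_{n-1} + 1 a_{n-2}] / D(n).
Since the indicial polynomial factors as (r - r_1)(r - r_2), D(n) = (r_1 + n - r_1)(r_1 + n - r_2) = n(n + 3/5).
Evaluating step by step (a_0 = 1):
  n = 1: D(1) = 1(1 + 3/5) = 8/5; numerator = -4(1) = -4; a_1 = (-4)/(8/5) = -5/2
  n = 2: D(2) = 2(2 + 3/5) = 26/5; numerator = -4(-5/2) + 1(1) = 11; a_2 = (11)/(26/5) = 55/26
  n = 3: D(3) = 3(3 + 3/5) = 54/5; numerator = -4(55/26) + 1(-5/2) = -285/26; a_3 = (-285/26)/(54/5) = -475/468
  n = 4: D(4) = 4(4 + 3/5) = 92/5; numerator = -4(-475/468) + 1(55/26) = 1445/234; a_4 = (1445/234)/(92/5) = 7225/21528
  n = 5: D(5) = 5(5 + 3/5) = 28; numerator = -4(7225/21528) + 1(-475/468) = -25375/10764; a_5 = (-25375/10764)/(28) = -3625/43056

r = 1; a_0 = 1; a_1 = -5/2; a_2 = 55/26; a_3 = -475/468; a_4 = 7225/21528; a_5 = -3625/43056


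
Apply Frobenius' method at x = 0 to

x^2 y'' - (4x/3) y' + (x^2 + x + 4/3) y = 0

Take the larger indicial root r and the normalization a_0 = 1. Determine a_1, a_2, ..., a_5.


Write in Frobenius form y'' + (p(x)/x) y' + (q(x)/x^2) y = 0:
  p(x) = -4/3,  q(x) = x^2 + x + 4/3.
Indicial equation: r(r-1) + (-4/3) r + (4/3) = 0 -> roots r_1 = 4/3, r_2 = 1.
Take r = r_1 = 4/3. Let y(x) = x^r sum_{n>=0} a_n x^n with a_0 = 1.
Substitute y = x^r sum a_n x^n and match x^{r+n}. The recurrence is
  D(n) a_n + 1 a_{n-1} + 1 a_{n-2} = 0,  where D(n) = (r+n)(r+n-1) + (-4/3)(r+n) + (4/3).
  a_n = [-1 a_{n-1} - 1 a_{n-2}] / D(n).
Since the indicial polynomial factors as (r - r_1)(r - r_2), D(n) = (r_1 + n - r_1)(r_1 + n - r_2) = n(n + 1/3).
Evaluating step by step (a_0 = 1):
  n = 1: D(1) = 1(1 + 1/3) = 4/3; numerator = -1(1) = -1; a_1 = (-1)/(4/3) = -3/4
  n = 2: D(2) = 2(2 + 1/3) = 14/3; numerator = -1(-3/4) - 1(1) = -1/4; a_2 = (-1/4)/(14/3) = -3/56
  n = 3: D(3) = 3(3 + 1/3) = 10; numerator = -1(-3/56) - 1(-3/4) = 45/56; a_3 = (45/56)/(10) = 9/112
  n = 4: D(4) = 4(4 + 1/3) = 52/3; numerator = -1(9/112) - 1(-3/56) = -3/112; a_4 = (-3/112)/(52/3) = -9/5824
  n = 5: D(5) = 5(5 + 1/3) = 80/3; numerator = -1(-9/5824) - 1(9/112) = -459/5824; a_5 = (-459/5824)/(80/3) = -1377/465920

r = 4/3; a_0 = 1; a_1 = -3/4; a_2 = -3/56; a_3 = 9/112; a_4 = -9/5824; a_5 = -1377/465920


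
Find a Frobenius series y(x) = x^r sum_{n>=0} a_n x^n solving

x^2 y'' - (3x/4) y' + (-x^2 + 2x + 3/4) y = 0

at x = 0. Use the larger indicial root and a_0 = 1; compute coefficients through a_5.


Write in Frobenius form y'' + (p(x)/x) y' + (q(x)/x^2) y = 0:
  p(x) = -3/4,  q(x) = -x^2 + 2x + 3/4.
Indicial equation: r(r-1) + (-3/4) r + (3/4) = 0 -> roots r_1 = 1, r_2 = 3/4.
Take r = r_1 = 1. Let y(x) = x^r sum_{n>=0} a_n x^n with a_0 = 1.
Substitute y = x^r sum a_n x^n and match x^{r+n}. The recurrence is
  D(n) a_n + 2 a_{n-1} - 1 a_{n-2} = 0,  where D(n) = (r+n)(r+n-1) + (-3/4)(r+n) + (3/4).
  a_n = [-2 a_{n-1} + 1 a_{n-2}] / D(n).
Since the indicial polynomial factors as (r - r_1)(r - r_2), D(n) = (r_1 + n - r_1)(r_1 + n - r_2) = n(n + 1/4).
Evaluating step by step (a_0 = 1):
  n = 1: D(1) = 1(1 + 1/4) = 5/4; numerator = -2(1) = -2; a_1 = (-2)/(5/4) = -8/5
  n = 2: D(2) = 2(2 + 1/4) = 9/2; numerator = -2(-8/5) + 1(1) = 21/5; a_2 = (21/5)/(9/2) = 14/15
  n = 3: D(3) = 3(3 + 1/4) = 39/4; numerator = -2(14/15) + 1(-8/5) = -52/15; a_3 = (-52/15)/(39/4) = -16/45
  n = 4: D(4) = 4(4 + 1/4) = 17; numerator = -2(-16/45) + 1(14/15) = 74/45; a_4 = (74/45)/(17) = 74/765
  n = 5: D(5) = 5(5 + 1/4) = 105/4; numerator = -2(74/765) + 1(-16/45) = -28/51; a_5 = (-28/51)/(105/4) = -16/765

r = 1; a_0 = 1; a_1 = -8/5; a_2 = 14/15; a_3 = -16/45; a_4 = 74/765; a_5 = -16/765


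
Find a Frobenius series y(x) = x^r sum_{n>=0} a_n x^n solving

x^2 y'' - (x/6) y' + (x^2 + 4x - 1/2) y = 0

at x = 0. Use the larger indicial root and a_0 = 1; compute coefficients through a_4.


Write in Frobenius form y'' + (p(x)/x) y' + (q(x)/x^2) y = 0:
  p(x) = -1/6,  q(x) = x^2 + 4x - 1/2.
Indicial equation: r(r-1) + (-1/6) r + (-1/2) = 0 -> roots r_1 = 3/2, r_2 = -1/3.
Take r = r_1 = 3/2. Let y(x) = x^r sum_{n>=0} a_n x^n with a_0 = 1.
Substitute y = x^r sum a_n x^n and match x^{r+n}. The recurrence is
  D(n) a_n + 4 a_{n-1} + 1 a_{n-2} = 0,  where D(n) = (r+n)(r+n-1) + (-1/6)(r+n) + (-1/2).
  a_n = [-4 a_{n-1} - 1 a_{n-2}] / D(n).
Since the indicial polynomial factors as (r - r_1)(r - r_2), D(n) = (r_1 + n - r_1)(r_1 + n - r_2) = n(n + 11/6).
Evaluating step by step (a_0 = 1):
  n = 1: D(1) = 1(1 + 11/6) = 17/6; numerator = -4(1) = -4; a_1 = (-4)/(17/6) = -24/17
  n = 2: D(2) = 2(2 + 11/6) = 23/3; numerator = -4(-24/17) - 1(1) = 79/17; a_2 = (79/17)/(23/3) = 237/391
  n = 3: D(3) = 3(3 + 11/6) = 29/2; numerator = -4(237/391) - 1(-24/17) = -396/391; a_3 = (-396/391)/(29/2) = -792/11339
  n = 4: D(4) = 4(4 + 11/6) = 70/3; numerator = -4(-792/11339) - 1(237/391) = -3705/11339; a_4 = (-3705/11339)/(70/3) = -2223/158746

r = 3/2; a_0 = 1; a_1 = -24/17; a_2 = 237/391; a_3 = -792/11339; a_4 = -2223/158746


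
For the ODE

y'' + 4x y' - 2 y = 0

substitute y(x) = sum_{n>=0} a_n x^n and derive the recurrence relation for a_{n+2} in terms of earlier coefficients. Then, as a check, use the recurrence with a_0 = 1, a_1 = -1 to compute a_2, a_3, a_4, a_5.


Substitute y = sum_n a_n x^n.
y''(x) has coefficient (n+2)(n+1) a_{n+2} at x^n;
4 x y'(x) has coefficient 4 n a_n at x^n (shift);
-2 y(x) has coefficient -2 a_n at x^n.
Matching x^n: (n+2)(n+1) a_{n+2} + (4n - 2) a_n = 0.
Thus a_{n+2} = (-4n + 2) / ((n+1)(n+2)) * a_n.

Check with a_0 = 1, a_1 = -1 (apply the recurrence for n = 0, 1, 2, 3): a_0 = 1, a_1 = -1, a_2 = 1, a_3 = 1/3, a_4 = -1/2, a_5 = -1/6.

a_(n+2) = (-4n + 2) / ((n+1)(n+2)) * a_n; check: a_0 = 1, a_1 = -1, a_2 = 1, a_3 = 1/3, a_4 = -1/2, a_5 = -1/6


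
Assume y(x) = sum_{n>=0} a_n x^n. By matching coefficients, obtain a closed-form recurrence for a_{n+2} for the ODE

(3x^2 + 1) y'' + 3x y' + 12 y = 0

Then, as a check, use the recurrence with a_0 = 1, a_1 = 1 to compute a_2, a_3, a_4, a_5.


Substitute y = sum_n a_n x^n.
(1 + 3 x^2) y'' contributes (n+2)(n+1) a_{n+2} + 3 n(n-1) a_n at x^n.
3 x y'(x) contributes 3 n a_n at x^n.
12 y(x) contributes 12 a_n at x^n.
Matching x^n: (n+2)(n+1) a_{n+2} + (3 n(n-1) + 3 n + 12) a_n = 0.
Thus a_{n+2} = (-3 n(n-1) - 3 n - 12) / ((n+1)(n+2)) * a_n.

Check with a_0 = 1, a_1 = 1 (apply the recurrence for n = 0, 1, 2, 3): a_0 = 1, a_1 = 1, a_2 = -6, a_3 = -5/2, a_4 = 12, a_5 = 39/8.

a_(n+2) = (-3 n(n-1) - 3 n - 12) / ((n+1)(n+2)) * a_n; check: a_0 = 1, a_1 = 1, a_2 = -6, a_3 = -5/2, a_4 = 12, a_5 = 39/8


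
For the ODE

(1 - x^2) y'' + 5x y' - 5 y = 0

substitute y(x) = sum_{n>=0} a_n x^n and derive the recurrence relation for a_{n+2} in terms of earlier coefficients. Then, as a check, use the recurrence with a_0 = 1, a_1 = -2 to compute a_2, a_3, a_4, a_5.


Substitute y = sum_n a_n x^n.
(1 - 1 x^2) y'' contributes (n+2)(n+1) a_{n+2} - n(n-1) a_n at x^n.
5 x y'(x) contributes 5 n a_n at x^n.
-5 y(x) contributes -5 a_n at x^n.
Matching x^n: (n+2)(n+1) a_{n+2} + (-n(n-1) + 5 n - 5) a_n = 0.
Thus a_{n+2} = (n(n-1) - 5 n + 5) / ((n+1)(n+2)) * a_n.

Check with a_0 = 1, a_1 = -2 (apply the recurrence for n = 0, 1, 2, 3): a_0 = 1, a_1 = -2, a_2 = 5/2, a_3 = 0, a_4 = -5/8, a_5 = 0.

a_(n+2) = (n(n-1) - 5 n + 5) / ((n+1)(n+2)) * a_n; check: a_0 = 1, a_1 = -2, a_2 = 5/2, a_3 = 0, a_4 = -5/8, a_5 = 0


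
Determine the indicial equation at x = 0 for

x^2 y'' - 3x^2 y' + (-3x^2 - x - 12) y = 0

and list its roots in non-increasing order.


Divide by x^2 to reach normal form y'' + P_1(x) y' + P_2(x) y = 0 with P_1(x) = -3 and P_2(x) = -3 - 1/x - 12/x^2.
x = 0 is a singular point because the y-coefficient -3 - 1/x - 12/x^2 has a pole at x = 0.
It is a regular singular point because x P_1(x) = p(x) = -3x and x^2 P_2(x) = q(x) = -3x^2 - x - 12 are polynomials, hence analytic at x = 0.
p(0) = 0,  q(0) = -12.
Indicial equation: r(r-1) + p(0) r + q(0) = 0, i.e. r^2 + (p(0) - 1) r + q(0) = 0, i.e. r^2 - 1 r - 12 = 0.
Discriminant: (-1)^2 - 4(-12) = 49, so r = (1 ± 7)/2.
Solving: r_1 = 4, r_2 = -3.

indicial: r^2 - 1 r - 12 = 0; roots r_1 = 4, r_2 = -3


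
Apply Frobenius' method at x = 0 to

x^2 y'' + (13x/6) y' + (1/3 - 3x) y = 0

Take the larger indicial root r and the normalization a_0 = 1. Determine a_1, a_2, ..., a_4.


Write in Frobenius form y'' + (p(x)/x) y' + (q(x)/x^2) y = 0:
  p(x) = 13/6,  q(x) = 1/3 - 3x.
Indicial equation: r(r-1) + (13/6) r + (1/3) = 0 -> roots r_1 = -1/2, r_2 = -2/3.
Take r = r_1 = -1/2. Let y(x) = x^r sum_{n>=0} a_n x^n with a_0 = 1.
Substitute y = x^r sum a_n x^n and match x^{r+n}. The recurrence is
  D(n) a_n - 3 a_{n-1} = 0,  where D(n) = (r+n)(r+n-1) + (13/6)(r+n) + (1/3).
  a_n = 3 / D(n) * a_{n-1}.
Since the indicial polynomial factors as (r - r_1)(r - r_2), D(n) = (r_1 + n - r_1)(r_1 + n - r_2) = n(n + 1/6).
Evaluating step by step (a_0 = 1):
  n = 1: D(1) = 1(1 + 1/6) = 7/6; numerator = 3(1) = 3; a_1 = (3)/(7/6) = 18/7
  n = 2: D(2) = 2(2 + 1/6) = 13/3; numerator = 3(18/7) = 54/7; a_2 = (54/7)/(13/3) = 162/91
  n = 3: D(3) = 3(3 + 1/6) = 19/2; numerator = 3(162/91) = 486/91; a_3 = (486/91)/(19/2) = 972/1729
  n = 4: D(4) = 4(4 + 1/6) = 50/3; numerator = 3(972/1729) = 2916/1729; a_4 = (2916/1729)/(50/3) = 4374/43225

r = -1/2; a_0 = 1; a_1 = 18/7; a_2 = 162/91; a_3 = 972/1729; a_4 = 4374/43225


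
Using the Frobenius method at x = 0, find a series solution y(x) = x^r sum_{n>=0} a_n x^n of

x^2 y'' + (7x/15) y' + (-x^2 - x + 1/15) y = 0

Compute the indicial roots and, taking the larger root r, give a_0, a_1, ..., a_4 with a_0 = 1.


Write in Frobenius form y'' + (p(x)/x) y' + (q(x)/x^2) y = 0:
  p(x) = 7/15,  q(x) = -x^2 - x + 1/15.
Indicial equation: r(r-1) + (7/15) r + (1/15) = 0 -> roots r_1 = 1/3, r_2 = 1/5.
Take r = r_1 = 1/3. Let y(x) = x^r sum_{n>=0} a_n x^n with a_0 = 1.
Substitute y = x^r sum a_n x^n and match x^{r+n}. The recurrence is
  D(n) a_n - 1 a_{n-1} - 1 a_{n-2} = 0,  where D(n) = (r+n)(r+n-1) + (7/15)(r+n) + (1/15).
  a_n = [1 a_{n-1} + 1 a_{n-2}] / D(n).
Since the indicial polynomial factors as (r - r_1)(r - r_2), D(n) = (r_1 + n - r_1)(r_1 + n - r_2) = n(n + 2/15).
Evaluating step by step (a_0 = 1):
  n = 1: D(1) = 1(1 + 2/15) = 17/15; numerator = 1(1) = 1; a_1 = (1)/(17/15) = 15/17
  n = 2: D(2) = 2(2 + 2/15) = 64/15; numerator = 1(15/17) + 1(1) = 32/17; a_2 = (32/17)/(64/15) = 15/34
  n = 3: D(3) = 3(3 + 2/15) = 47/5; numerator = 1(15/34) + 1(15/17) = 45/34; a_3 = (45/34)/(47/5) = 225/1598
  n = 4: D(4) = 4(4 + 2/15) = 248/15; numerator = 1(225/1598) + 1(15/34) = 465/799; a_4 = (465/799)/(248/15) = 225/6392

r = 1/3; a_0 = 1; a_1 = 15/17; a_2 = 15/34; a_3 = 225/1598; a_4 = 225/6392


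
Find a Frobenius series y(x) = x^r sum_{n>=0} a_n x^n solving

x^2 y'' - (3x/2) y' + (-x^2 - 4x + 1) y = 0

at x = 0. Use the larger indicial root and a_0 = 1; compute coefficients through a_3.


Write in Frobenius form y'' + (p(x)/x) y' + (q(x)/x^2) y = 0:
  p(x) = -3/2,  q(x) = -x^2 - 4x + 1.
Indicial equation: r(r-1) + (-3/2) r + (1) = 0 -> roots r_1 = 2, r_2 = 1/2.
Take r = r_1 = 2. Let y(x) = x^r sum_{n>=0} a_n x^n with a_0 = 1.
Substitute y = x^r sum a_n x^n and match x^{r+n}. The recurrence is
  D(n) a_n - 4 a_{n-1} - 1 a_{n-2} = 0,  where D(n) = (r+n)(r+n-1) + (-3/2)(r+n) + (1).
  a_n = [4 a_{n-1} + 1 a_{n-2}] / D(n).
Since the indicial polynomial factors as (r - r_1)(r - r_2), D(n) = (r_1 + n - r_1)(r_1 + n - r_2) = n(n + 3/2).
Evaluating step by step (a_0 = 1):
  n = 1: D(1) = 1(1 + 3/2) = 5/2; numerator = 4(1) = 4; a_1 = (4)/(5/2) = 8/5
  n = 2: D(2) = 2(2 + 3/2) = 7; numerator = 4(8/5) + 1(1) = 37/5; a_2 = (37/5)/(7) = 37/35
  n = 3: D(3) = 3(3 + 3/2) = 27/2; numerator = 4(37/35) + 1(8/5) = 204/35; a_3 = (204/35)/(27/2) = 136/315

r = 2; a_0 = 1; a_1 = 8/5; a_2 = 37/35; a_3 = 136/315


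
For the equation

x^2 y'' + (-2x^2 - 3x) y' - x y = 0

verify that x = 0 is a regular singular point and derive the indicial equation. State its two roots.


Divide by x^2 to reach normal form y'' + P_1(x) y' + P_2(x) y = 0 with P_1(x) = -2 - 3/x and P_2(x) = -1/x.
x = 0 is a singular point because the y'-coefficient -2 - 3/x has a pole at x = 0 and the y-coefficient -1/x has a pole at x = 0.
It is a regular singular point because x P_1(x) = p(x) = -2x - 3 and x^2 P_2(x) = q(x) = -x are polynomials, hence analytic at x = 0.
p(0) = -3,  q(0) = 0.
Indicial equation: r(r-1) + p(0) r + q(0) = 0, i.e. r^2 + (p(0) - 1) r + q(0) = 0, i.e. r^2 - 4 r = 0.
Discriminant: (-4)^2 - 4(0) = 16, so r = (4 ± 4)/2.
Solving: r_1 = 4, r_2 = 0.

indicial: r^2 - 4 r = 0; roots r_1 = 4, r_2 = 0


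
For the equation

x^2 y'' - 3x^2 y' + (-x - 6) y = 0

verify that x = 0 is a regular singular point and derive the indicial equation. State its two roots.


Divide by x^2 to reach normal form y'' + P_1(x) y' + P_2(x) y = 0 with P_1(x) = -3 and P_2(x) = -1/x - 6/x^2.
x = 0 is a singular point because the y-coefficient -1/x - 6/x^2 has a pole at x = 0.
It is a regular singular point because x P_1(x) = p(x) = -3x and x^2 P_2(x) = q(x) = -x - 6 are polynomials, hence analytic at x = 0.
p(0) = 0,  q(0) = -6.
Indicial equation: r(r-1) + p(0) r + q(0) = 0, i.e. r^2 + (p(0) - 1) r + q(0) = 0, i.e. r^2 - 1 r - 6 = 0.
Discriminant: (-1)^2 - 4(-6) = 25, so r = (1 ± 5)/2.
Solving: r_1 = 3, r_2 = -2.

indicial: r^2 - 1 r - 6 = 0; roots r_1 = 3, r_2 = -2


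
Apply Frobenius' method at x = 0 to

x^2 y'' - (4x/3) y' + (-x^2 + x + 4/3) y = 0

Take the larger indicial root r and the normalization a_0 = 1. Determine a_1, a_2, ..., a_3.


Write in Frobenius form y'' + (p(x)/x) y' + (q(x)/x^2) y = 0:
  p(x) = -4/3,  q(x) = -x^2 + x + 4/3.
Indicial equation: r(r-1) + (-4/3) r + (4/3) = 0 -> roots r_1 = 4/3, r_2 = 1.
Take r = r_1 = 4/3. Let y(x) = x^r sum_{n>=0} a_n x^n with a_0 = 1.
Substitute y = x^r sum a_n x^n and match x^{r+n}. The recurrence is
  D(n) a_n + 1 a_{n-1} - 1 a_{n-2} = 0,  where D(n) = (r+n)(r+n-1) + (-4/3)(r+n) + (4/3).
  a_n = [-1 a_{n-1} + 1 a_{n-2}] / D(n).
Since the indicial polynomial factors as (r - r_1)(r - r_2), D(n) = (r_1 + n - r_1)(r_1 + n - r_2) = n(n + 1/3).
Evaluating step by step (a_0 = 1):
  n = 1: D(1) = 1(1 + 1/3) = 4/3; numerator = -1(1) = -1; a_1 = (-1)/(4/3) = -3/4
  n = 2: D(2) = 2(2 + 1/3) = 14/3; numerator = -1(-3/4) + 1(1) = 7/4; a_2 = (7/4)/(14/3) = 3/8
  n = 3: D(3) = 3(3 + 1/3) = 10; numerator = -1(3/8) + 1(-3/4) = -9/8; a_3 = (-9/8)/(10) = -9/80

r = 4/3; a_0 = 1; a_1 = -3/4; a_2 = 3/8; a_3 = -9/80


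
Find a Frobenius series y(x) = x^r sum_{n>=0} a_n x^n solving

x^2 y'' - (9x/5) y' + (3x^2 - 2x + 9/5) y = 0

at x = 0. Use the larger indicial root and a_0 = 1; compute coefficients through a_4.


Write in Frobenius form y'' + (p(x)/x) y' + (q(x)/x^2) y = 0:
  p(x) = -9/5,  q(x) = 3x^2 - 2x + 9/5.
Indicial equation: r(r-1) + (-9/5) r + (9/5) = 0 -> roots r_1 = 9/5, r_2 = 1.
Take r = r_1 = 9/5. Let y(x) = x^r sum_{n>=0} a_n x^n with a_0 = 1.
Substitute y = x^r sum a_n x^n and match x^{r+n}. The recurrence is
  D(n) a_n - 2 a_{n-1} + 3 a_{n-2} = 0,  where D(n) = (r+n)(r+n-1) + (-9/5)(r+n) + (9/5).
  a_n = [2 a_{n-1} - 3 a_{n-2}] / D(n).
Since the indicial polynomial factors as (r - r_1)(r - r_2), D(n) = (r_1 + n - r_1)(r_1 + n - r_2) = n(n + 4/5).
Evaluating step by step (a_0 = 1):
  n = 1: D(1) = 1(1 + 4/5) = 9/5; numerator = 2(1) = 2; a_1 = (2)/(9/5) = 10/9
  n = 2: D(2) = 2(2 + 4/5) = 28/5; numerator = 2(10/9) - 3(1) = -7/9; a_2 = (-7/9)/(28/5) = -5/36
  n = 3: D(3) = 3(3 + 4/5) = 57/5; numerator = 2(-5/36) - 3(10/9) = -65/18; a_3 = (-65/18)/(57/5) = -325/1026
  n = 4: D(4) = 4(4 + 4/5) = 96/5; numerator = 2(-325/1026) - 3(-5/36) = -445/2052; a_4 = (-445/2052)/(96/5) = -2225/196992

r = 9/5; a_0 = 1; a_1 = 10/9; a_2 = -5/36; a_3 = -325/1026; a_4 = -2225/196992


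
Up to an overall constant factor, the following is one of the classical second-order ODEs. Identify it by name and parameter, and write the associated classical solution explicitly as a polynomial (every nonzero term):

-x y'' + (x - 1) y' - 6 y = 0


All three coefficients share the factor -1; dividing through by -1 gives  x y'' + (1 - x) y' + 6 y = 0.
This matches the Laguerre equation x y'' + (1 - x) y' + n y = 0 with n = 6; the polynomial solution is L_6(x).
With y = sum_k a_k x^k, matching x^k gives (k+1)k a_{k+1} + (k+1) a_{k+1} - k a_k + n a_k = 0, i.e. (k+1)^2 a_{k+1} = (k - n) a_k = (k - 6) a_k. The right side vanishes at k = 6, so the series terminates at degree 6.
Standard normalization L_n(0) = 1 gives a_0 = 1. Work upward with a_{k+1} = (k - 6) a_k / (k+1)^2:
  a_1 = (0 - 6)(1) / 1^2 = -6/1 = -6
  a_2 = (1 - 6)(-6) / 2^2 = 30/4 = 15/2
  a_3 = (2 - 6)(15/2) / 3^2 = -30/9 = -10/3
  a_4 = (3 - 6)(-10/3) / 4^2 = 10/16 = 5/8
  a_5 = (4 - 6)(5/8) / 5^2 = (-5/4)/25 = -1/20
  a_6 = (5 - 6)(-1/20) / 6^2 = (1/20)/36 = 1/720
Hence L_6(x) = x^6/720 - x^5/20 + 5 x^4/8 - 10 x^3/3 + 15 x^2/2 - 6 x + 1.

L_6(x); series = x^6/720 - x^5/20 + 5 x^4/8 - 10 x^3/3 + 15 x^2/2 - 6 x + 1


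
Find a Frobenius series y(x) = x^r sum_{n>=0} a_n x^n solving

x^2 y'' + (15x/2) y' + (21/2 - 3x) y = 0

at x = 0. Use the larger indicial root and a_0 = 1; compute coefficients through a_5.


Write in Frobenius form y'' + (p(x)/x) y' + (q(x)/x^2) y = 0:
  p(x) = 15/2,  q(x) = 21/2 - 3x.
Indicial equation: r(r-1) + (15/2) r + (21/2) = 0 -> roots r_1 = -3, r_2 = -7/2.
Take r = r_1 = -3. Let y(x) = x^r sum_{n>=0} a_n x^n with a_0 = 1.
Substitute y = x^r sum a_n x^n and match x^{r+n}. The recurrence is
  D(n) a_n - 3 a_{n-1} = 0,  where D(n) = (r+n)(r+n-1) + (15/2)(r+n) + (21/2).
  a_n = 3 / D(n) * a_{n-1}.
Since the indicial polynomial factors as (r - r_1)(r - r_2), D(n) = (r_1 + n - r_1)(r_1 + n - r_2) = n(n + 1/2).
Evaluating step by step (a_0 = 1):
  n = 1: D(1) = 1(1 + 1/2) = 3/2; numerator = 3(1) = 3; a_1 = (3)/(3/2) = 2
  n = 2: D(2) = 2(2 + 1/2) = 5; numerator = 3(2) = 6; a_2 = (6)/(5) = 6/5
  n = 3: D(3) = 3(3 + 1/2) = 21/2; numerator = 3(6/5) = 18/5; a_3 = (18/5)/(21/2) = 12/35
  n = 4: D(4) = 4(4 + 1/2) = 18; numerator = 3(12/35) = 36/35; a_4 = (36/35)/(18) = 2/35
  n = 5: D(5) = 5(5 + 1/2) = 55/2; numerator = 3(2/35) = 6/35; a_5 = (6/35)/(55/2) = 12/1925

r = -3; a_0 = 1; a_1 = 2; a_2 = 6/5; a_3 = 12/35; a_4 = 2/35; a_5 = 12/1925


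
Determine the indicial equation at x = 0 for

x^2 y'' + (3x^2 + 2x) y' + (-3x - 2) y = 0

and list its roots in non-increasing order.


Divide by x^2 to reach normal form y'' + P_1(x) y' + P_2(x) y = 0 with P_1(x) = 3 + 2/x and P_2(x) = -3/x - 2/x^2.
x = 0 is a singular point because the y'-coefficient 3 + 2/x has a pole at x = 0 and the y-coefficient -3/x - 2/x^2 has a pole at x = 0.
It is a regular singular point because x P_1(x) = p(x) = 3x + 2 and x^2 P_2(x) = q(x) = -3x - 2 are polynomials, hence analytic at x = 0.
p(0) = 2,  q(0) = -2.
Indicial equation: r(r-1) + p(0) r + q(0) = 0, i.e. r^2 + (p(0) - 1) r + q(0) = 0, i.e. r^2 + 1 r - 2 = 0.
Discriminant: (1)^2 - 4(-2) = 9, so r = (-1 ± 3)/2.
Solving: r_1 = 1, r_2 = -2.

indicial: r^2 + 1 r - 2 = 0; roots r_1 = 1, r_2 = -2


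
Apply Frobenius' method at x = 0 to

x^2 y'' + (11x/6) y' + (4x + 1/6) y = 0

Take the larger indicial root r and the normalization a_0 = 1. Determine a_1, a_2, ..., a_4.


Write in Frobenius form y'' + (p(x)/x) y' + (q(x)/x^2) y = 0:
  p(x) = 11/6,  q(x) = 4x + 1/6.
Indicial equation: r(r-1) + (11/6) r + (1/6) = 0 -> roots r_1 = -1/3, r_2 = -1/2.
Take r = r_1 = -1/3. Let y(x) = x^r sum_{n>=0} a_n x^n with a_0 = 1.
Substitute y = x^r sum a_n x^n and match x^{r+n}. The recurrence is
  D(n) a_n + 4 a_{n-1} = 0,  where D(n) = (r+n)(r+n-1) + (11/6)(r+n) + (1/6).
  a_n = -4 / D(n) * a_{n-1}.
Since the indicial polynomial factors as (r - r_1)(r - r_2), D(n) = (r_1 + n - r_1)(r_1 + n - r_2) = n(n + 1/6).
Evaluating step by step (a_0 = 1):
  n = 1: D(1) = 1(1 + 1/6) = 7/6; numerator = -4(1) = -4; a_1 = (-4)/(7/6) = -24/7
  n = 2: D(2) = 2(2 + 1/6) = 13/3; numerator = -4(-24/7) = 96/7; a_2 = (96/7)/(13/3) = 288/91
  n = 3: D(3) = 3(3 + 1/6) = 19/2; numerator = -4(288/91) = -1152/91; a_3 = (-1152/91)/(19/2) = -2304/1729
  n = 4: D(4) = 4(4 + 1/6) = 50/3; numerator = -4(-2304/1729) = 9216/1729; a_4 = (9216/1729)/(50/3) = 13824/43225

r = -1/3; a_0 = 1; a_1 = -24/7; a_2 = 288/91; a_3 = -2304/1729; a_4 = 13824/43225


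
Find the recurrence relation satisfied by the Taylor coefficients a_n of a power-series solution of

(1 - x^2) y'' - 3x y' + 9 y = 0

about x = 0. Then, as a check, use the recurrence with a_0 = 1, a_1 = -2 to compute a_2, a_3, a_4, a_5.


Substitute y = sum_n a_n x^n.
(1 - 1 x^2) y'' contributes (n+2)(n+1) a_{n+2} - n(n-1) a_n at x^n.
-3 x y'(x) contributes -3 n a_n at x^n.
9 y(x) contributes 9 a_n at x^n.
Matching x^n: (n+2)(n+1) a_{n+2} + (-n(n-1) - 3 n + 9) a_n = 0.
Thus a_{n+2} = (n(n-1) + 3 n - 9) / ((n+1)(n+2)) * a_n.

Check with a_0 = 1, a_1 = -2 (apply the recurrence for n = 0, 1, 2, 3): a_0 = 1, a_1 = -2, a_2 = -9/2, a_3 = 2, a_4 = 3/8, a_5 = 3/5.

a_(n+2) = (n(n-1) + 3 n - 9) / ((n+1)(n+2)) * a_n; check: a_0 = 1, a_1 = -2, a_2 = -9/2, a_3 = 2, a_4 = 3/8, a_5 = 3/5


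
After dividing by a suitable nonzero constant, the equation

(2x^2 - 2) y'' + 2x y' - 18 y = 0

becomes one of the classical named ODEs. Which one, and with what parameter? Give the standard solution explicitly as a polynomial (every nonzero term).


All three coefficients share the factor -2; dividing through by -2 gives  (1 - x^2) y'' - x y' + 9 y = 0.
This matches the Chebyshev equation (1 - x^2) y'' - x y' + n^2 y = 0 (note the -x y' term, not -2x y') with n^2 = 9, so n = 3; the polynomial solution is T_3(x).
With y = sum_k a_k x^k, matching x^k gives (k+2)(k+1) a_{k+2} = (k^2 - n^2) a_k = (k - 3)(k + 3) a_k. The right side vanishes at k = 3, so the series with the parity of 3 terminates at degree 3.
Standard normalization: leading coefficient of T_n is 2^(n-1), so a_3 = 2^2 = 4. Work downward with a_k = (k+1)(k+2) a_{k+2} / ((k - 3)(k + 3)):
  a_1 = (2)(3)(4) / ((1 - 3)(1 + 3)) = 24/(-8) = -3
Hence T_3(x) = 4 x^3 - 3 x.

T_3(x); series = 4 x^3 - 3 x


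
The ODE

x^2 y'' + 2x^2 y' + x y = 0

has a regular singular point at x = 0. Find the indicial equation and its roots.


Divide by x^2 to reach normal form y'' + P_1(x) y' + P_2(x) y = 0 with P_1(x) = 2 and P_2(x) = 1/x.
x = 0 is a singular point because the y-coefficient 1/x has a pole at x = 0.
It is a regular singular point because x P_1(x) = p(x) = 2x and x^2 P_2(x) = q(x) = x are polynomials, hence analytic at x = 0.
p(0) = 0,  q(0) = 0.
Indicial equation: r(r-1) + p(0) r + q(0) = 0, i.e. r^2 + (p(0) - 1) r + q(0) = 0, i.e. r^2 - 1 r = 0.
Discriminant: (-1)^2 - 4(0) = 1, so r = (1 ± 1)/2.
Solving: r_1 = 1, r_2 = 0.

indicial: r^2 - 1 r = 0; roots r_1 = 1, r_2 = 0


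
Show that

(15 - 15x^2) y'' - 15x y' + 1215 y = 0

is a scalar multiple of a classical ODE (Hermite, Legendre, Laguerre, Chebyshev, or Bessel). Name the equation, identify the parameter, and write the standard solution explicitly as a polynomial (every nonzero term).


All three coefficients share the factor 15; dividing through by 15 gives  (1 - x^2) y'' - x y' + 81 y = 0.
This matches the Chebyshev equation (1 - x^2) y'' - x y' + n^2 y = 0 (note the -x y' term, not -2x y') with n^2 = 81, so n = 9; the polynomial solution is T_9(x).
With y = sum_k a_k x^k, matching x^k gives (k+2)(k+1) a_{k+2} = (k^2 - n^2) a_k = (k - 9)(k + 9) a_k. The right side vanishes at k = 9, so the series with the parity of 9 terminates at degree 9.
Standard normalization: leading coefficient of T_n is 2^(n-1), so a_9 = 2^8 = 256. Work downward with a_k = (k+1)(k+2) a_{k+2} / ((k - 9)(k + 9)):
  a_7 = (8)(9)(256) / ((7 - 9)(7 + 9)) = 18432/(-32) = -576
  a_5 = (6)(7)(-576) / ((5 - 9)(5 + 9)) = -24192/(-56) = 432
  a_3 = (4)(5)(432) / ((3 - 9)(3 + 9)) = 8640/(-72) = -120
  a_1 = (2)(3)(-120) / ((1 - 9)(1 + 9)) = -720/(-80) = 9
Hence T_9(x) = 256 x^9 - 576 x^7 + 432 x^5 - 120 x^3 + 9 x.

T_9(x); series = 256 x^9 - 576 x^7 + 432 x^5 - 120 x^3 + 9 x


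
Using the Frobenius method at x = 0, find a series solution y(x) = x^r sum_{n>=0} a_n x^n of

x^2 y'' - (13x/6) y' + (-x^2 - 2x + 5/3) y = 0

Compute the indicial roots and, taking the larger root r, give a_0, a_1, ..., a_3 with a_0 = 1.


Write in Frobenius form y'' + (p(x)/x) y' + (q(x)/x^2) y = 0:
  p(x) = -13/6,  q(x) = -x^2 - 2x + 5/3.
Indicial equation: r(r-1) + (-13/6) r + (5/3) = 0 -> roots r_1 = 5/2, r_2 = 2/3.
Take r = r_1 = 5/2. Let y(x) = x^r sum_{n>=0} a_n x^n with a_0 = 1.
Substitute y = x^r sum a_n x^n and match x^{r+n}. The recurrence is
  D(n) a_n - 2 a_{n-1} - 1 a_{n-2} = 0,  where D(n) = (r+n)(r+n-1) + (-13/6)(r+n) + (5/3).
  a_n = [2 a_{n-1} + 1 a_{n-2}] / D(n).
Since the indicial polynomial factors as (r - r_1)(r - r_2), D(n) = (r_1 + n - r_1)(r_1 + n - r_2) = n(n + 11/6).
Evaluating step by step (a_0 = 1):
  n = 1: D(1) = 1(1 + 11/6) = 17/6; numerator = 2(1) = 2; a_1 = (2)/(17/6) = 12/17
  n = 2: D(2) = 2(2 + 11/6) = 23/3; numerator = 2(12/17) + 1(1) = 41/17; a_2 = (41/17)/(23/3) = 123/391
  n = 3: D(3) = 3(3 + 11/6) = 29/2; numerator = 2(123/391) + 1(12/17) = 522/391; a_3 = (522/391)/(29/2) = 36/391

r = 5/2; a_0 = 1; a_1 = 12/17; a_2 = 123/391; a_3 = 36/391


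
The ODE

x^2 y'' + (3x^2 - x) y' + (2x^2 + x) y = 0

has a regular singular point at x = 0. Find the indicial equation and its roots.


Divide by x^2 to reach normal form y'' + P_1(x) y' + P_2(x) y = 0 with P_1(x) = 3 - 1/x and P_2(x) = 2 + 1/x.
x = 0 is a singular point because the y'-coefficient 3 - 1/x has a pole at x = 0 and the y-coefficient 2 + 1/x has a pole at x = 0.
It is a regular singular point because x P_1(x) = p(x) = 3x - 1 and x^2 P_2(x) = q(x) = 2x^2 + x are polynomials, hence analytic at x = 0.
p(0) = -1,  q(0) = 0.
Indicial equation: r(r-1) + p(0) r + q(0) = 0, i.e. r^2 + (p(0) - 1) r + q(0) = 0, i.e. r^2 - 2 r = 0.
Discriminant: (-2)^2 - 4(0) = 4, so r = (2 ± 2)/2.
Solving: r_1 = 2, r_2 = 0.

indicial: r^2 - 2 r = 0; roots r_1 = 2, r_2 = 0


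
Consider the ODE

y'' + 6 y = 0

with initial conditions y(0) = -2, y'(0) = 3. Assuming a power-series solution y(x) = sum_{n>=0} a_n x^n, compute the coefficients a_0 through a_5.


Ansatz: y(x) = sum_{n>=0} a_n x^n, so y'(x) = sum_{n>=1} n a_n x^(n-1) and y''(x) = sum_{n>=2} n(n-1) a_n x^(n-2).
Substitute into P(x) y'' + Q(x) y' + R(x) y = 0 with P(x) = 1, Q(x) = 0, R(x) = 6, and match powers of x.
Initial conditions: a_0 = -2, a_1 = 3.
Setting the coefficient of each power of x to zero and solving order by order (substituting the coefficients already found):
  x^0: 2 a_2 + 6 a_0 = 0  ->  2 a_2 = -6 a_0 = 12  ->  a_2 = 6
  x^1: 6 a_3 + 6 a_1 = 0  ->  6 a_3 = -6 a_1 = -18  ->  a_3 = -3
  x^2: 12 a_4 + 6 a_2 = 0  ->  12 a_4 = -6 a_2 = -36  ->  a_4 = -3
  x^3: 20 a_5 + 6 a_3 = 0  ->  20 a_5 = -6 a_3 = 18  ->  a_5 = 9/10
Truncated series: y(x) = -2 + 3 x + 6 x^2 - 3 x^3 - 3 x^4 + (9/10) x^5 + O(x^6).

a_0 = -2; a_1 = 3; a_2 = 6; a_3 = -3; a_4 = -3; a_5 = 9/10
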